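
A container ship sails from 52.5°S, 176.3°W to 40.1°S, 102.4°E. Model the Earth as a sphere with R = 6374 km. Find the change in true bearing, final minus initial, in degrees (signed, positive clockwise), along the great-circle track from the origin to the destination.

+64.0°

Initial bearing θ₁ = atan2(sin Δλ cos φ₂, cos φ₁ sin φ₂ − sin φ₁ cos φ₂ cos Δλ) = 248.34°
Final bearing θ₂ = (initial bearing from the destination back to the start) + 180° = 312.30°
Δθ = θ₂ − θ₁ = +64.0°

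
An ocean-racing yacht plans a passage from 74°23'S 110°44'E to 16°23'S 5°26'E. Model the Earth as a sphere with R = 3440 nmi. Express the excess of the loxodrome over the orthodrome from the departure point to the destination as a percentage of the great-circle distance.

Great circle: σ = 1.3659 rad → d_gc = Rσ = 4698.6 nmi
Rhumb: Δφ = +1.0123, Δλ = -1.8378, Δψ = +1.6969, q = Δφ/Δψ = 0.5966 → d_rh = R√(Δφ²+q²Δλ²) = 5133.3 nmi
Excess = (5133.3 − 4698.6) / 4698.6 = 434.7 / 4698.6 = 9.252% ≈ 9.3%

9.3%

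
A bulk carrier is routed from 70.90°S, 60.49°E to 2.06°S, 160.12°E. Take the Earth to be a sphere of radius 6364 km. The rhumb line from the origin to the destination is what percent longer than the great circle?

Great circle: σ = 1.5915 rad → d_gc = Rσ = 10128.5 km
Rhumb: Δφ = +1.2015, Δλ = +1.7389, Δψ = +1.7464, q = Δφ/Δψ = 0.6880 → d_rh = R√(Δφ²+q²Δλ²) = 10790.1 km
Excess = (10790.1 − 10128.5) / 10128.5 = 661.6 / 10128.5 = 6.53% ≈ 6.5%

6.5%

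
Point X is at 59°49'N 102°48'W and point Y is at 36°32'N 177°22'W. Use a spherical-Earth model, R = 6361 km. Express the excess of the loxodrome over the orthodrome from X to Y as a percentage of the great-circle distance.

4.4%

Great circle: σ = 0.8994 rad → d_gc = Rσ = 5721.0 km
Rhumb: Δφ = -0.4064, Δλ = -1.3014, Δψ = -0.6248, q = Δφ/Δψ = 0.6504 → d_rh = R√(Δφ²+q²Δλ²) = 5973.0 km
Excess = (5973.0 − 5721.0) / 5721.0 = 252.0 / 5721.0 = 4.40% ≈ 4.4%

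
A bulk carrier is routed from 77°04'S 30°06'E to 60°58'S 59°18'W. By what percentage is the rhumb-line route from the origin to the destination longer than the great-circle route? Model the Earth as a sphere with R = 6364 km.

9.5%

Great circle: σ = 0.5485 rad → d_gc = Rσ = 3490.8 km
Rhumb: Δφ = +0.2810, Δλ = -1.5603, Δψ = +0.8261, q = Δφ/Δψ = 0.3401 → d_rh = R√(Δφ²+q²Δλ²) = 3821.8 km
Excess = (3821.8 − 3490.8) / 3490.8 = 331.0 / 3490.8 = 9.48% ≈ 9.5%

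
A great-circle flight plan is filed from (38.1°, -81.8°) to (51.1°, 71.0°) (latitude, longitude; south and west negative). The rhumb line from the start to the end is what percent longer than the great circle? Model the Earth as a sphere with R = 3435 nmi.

Great circle: σ = 1.5301 rad → d_gc = Rσ = 5255.9 nmi
Rhumb: Δφ = +0.2269, Δλ = +2.6669, Δψ = +0.3207, q = Δφ/Δψ = 0.7075 → d_rh = R√(Δφ²+q²Δλ²) = 6527.9 nmi
Excess = (6527.9 − 5255.9) / 5255.9 = 1272.0 / 5255.9 = 24.20% ≈ 24.2%

24.2%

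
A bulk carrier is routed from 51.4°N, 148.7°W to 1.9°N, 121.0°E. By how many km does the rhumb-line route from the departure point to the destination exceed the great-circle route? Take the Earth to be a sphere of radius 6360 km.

Great circle: cos σ = sin φ₁ sin φ₂ + cos φ₁ cos φ₂ cos Δλ,  σ = 1.5481 rad → d_gc = 9846.2 km
Rhumb line: Δψ = -1.0161, q = Δφ/Δψ = 0.8503, d_rh = R√(Δφ²+q²Δλ²) = 10140.3 km
Excess = 10140.3 − 9846.2 = 294.1 ≈ 294 km

294 km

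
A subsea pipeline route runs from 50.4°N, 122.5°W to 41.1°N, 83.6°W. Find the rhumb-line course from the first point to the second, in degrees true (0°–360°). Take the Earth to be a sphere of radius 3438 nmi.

Meridional parts: M(φ₁)=+1.0216, M(φ₂)=+0.7882 → ΔM = -0.2334;  Δλ = +0.6789 rad
tan C = Δλ / ΔM = -2.9087 → C = 108.97°

109.0°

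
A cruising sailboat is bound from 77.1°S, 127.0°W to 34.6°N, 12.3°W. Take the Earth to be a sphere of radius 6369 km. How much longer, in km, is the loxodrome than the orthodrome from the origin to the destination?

872 km

Great circle: cos σ = sin φ₁ sin φ₂ + cos φ₁ cos φ₂ cos Δλ,  σ = 2.2527 rad → d_gc = 14347.7 km
Rhumb line: Δψ = +2.8242, q = Δφ/Δψ = 0.6903, d_rh = R√(Δφ²+q²Δλ²) = 15219.5 km
Excess = 15219.5 − 14347.7 = 871.8 ≈ 872 km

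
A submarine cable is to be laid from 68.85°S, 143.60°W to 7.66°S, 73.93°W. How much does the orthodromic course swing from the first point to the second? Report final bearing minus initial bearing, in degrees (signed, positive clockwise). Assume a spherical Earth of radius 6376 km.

At departure: θ₁ = atan2(sin Δλ cos φ₂, cos φ₁ sin φ₂ − sin φ₁ cos φ₂ cos Δλ) = 73.63°
At arrival: θ₂ = atan2(sin Δλ cos φ₁, −cos φ₂ sin φ₁ + sin φ₂ cos φ₁ cos Δλ) = 20.44°
Δθ = θ₂ − θ₁ = -53.2°

-53.2°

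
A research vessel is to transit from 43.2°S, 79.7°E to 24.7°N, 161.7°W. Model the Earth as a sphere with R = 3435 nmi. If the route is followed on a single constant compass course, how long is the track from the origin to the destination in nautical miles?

Δψ = ln[tan(π/4+φ₂/2)/tan(π/4+φ₁/2)] = +1.2827;  Δφ = +1.1851 rad,  Δλ = +2.0700 rad
q = Δφ/Δψ = 0.9239
d = R·√(Δφ² + q²Δλ²) = 3435·2.24981 = 7728 nmi

7728 nmi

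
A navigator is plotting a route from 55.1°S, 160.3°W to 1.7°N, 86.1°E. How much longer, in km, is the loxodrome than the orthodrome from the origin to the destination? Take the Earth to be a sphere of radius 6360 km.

Great circle: cos σ = sin φ₁ sin φ₂ + cos φ₁ cos φ₂ cos Δλ,  σ = 1.8269 rad → d_gc = 11618.9 km
Rhumb line: Δψ = +1.1870, q = Δφ/Δψ = 0.8352, d_rh = R√(Δφ²+q²Δλ²) = 12274.9 km
Excess = 12274.9 − 11618.9 = 656.0 ≈ 656 km

656 km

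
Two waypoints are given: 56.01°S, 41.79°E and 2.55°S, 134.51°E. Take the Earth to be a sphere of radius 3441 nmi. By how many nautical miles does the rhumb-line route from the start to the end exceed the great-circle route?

Great circle: cos σ = sin φ₁ sin φ₂ + cos φ₁ cos φ₂ cos Δλ,  σ = 1.5604 rad → d_gc = 5369.4 nmi
Rhumb line: Δψ = +1.1408, q = Δφ/Δψ = 0.8179, d_rh = R√(Δφ²+q²Δλ²) = 5572.2 nmi
Excess = 5572.2 − 5369.4 = 202.8 ≈ 203 nmi

203 nmi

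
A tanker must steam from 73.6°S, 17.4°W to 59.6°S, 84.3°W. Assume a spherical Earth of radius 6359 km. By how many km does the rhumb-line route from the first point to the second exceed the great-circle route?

155 km

Great circle: cos σ = sin φ₁ sin φ₂ + cos φ₁ cos φ₂ cos Δλ,  σ = 0.4876 rad → d_gc = 3100.4 km
Rhumb line: Δψ = +0.6342, q = Δφ/Δψ = 0.3853, d_rh = R√(Δφ²+q²Δλ²) = 3255.6 km
Excess = 3255.6 − 3100.4 = 155.2 ≈ 155 km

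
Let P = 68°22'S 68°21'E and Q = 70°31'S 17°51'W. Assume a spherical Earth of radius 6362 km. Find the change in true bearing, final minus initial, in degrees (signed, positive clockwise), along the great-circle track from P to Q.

At departure: θ₁ = atan2(sin Δλ cos φ₂, cos φ₁ sin φ₂ − sin φ₁ cos φ₂ cos Δλ) = 225.50°
At arrival: θ₂ = atan2(sin Δλ cos φ₁, −cos φ₂ sin φ₁ + sin φ₂ cos φ₁ cos Δλ) = 307.96°
Δθ = θ₂ − θ₁ = +82.5°

+82.5°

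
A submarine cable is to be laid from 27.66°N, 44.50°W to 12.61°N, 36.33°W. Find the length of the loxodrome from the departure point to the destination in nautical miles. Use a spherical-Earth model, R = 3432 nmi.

1011 nmi

Δψ = ln[tan(π/4+φ₂/2)/tan(π/4+φ₁/2)] = -0.2808;  Δφ = -0.2627 rad,  Δλ = +0.1426 rad
q = Δφ/Δψ = 0.9355
d = R·√(Δφ² + q²Δλ²) = 3432·0.29460 = 1011 nmi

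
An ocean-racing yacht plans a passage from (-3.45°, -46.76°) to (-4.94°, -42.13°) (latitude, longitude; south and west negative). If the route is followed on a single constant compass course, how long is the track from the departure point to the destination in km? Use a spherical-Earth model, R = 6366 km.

539 km

Δψ = ln[tan(π/4+φ₂/2)/tan(π/4+φ₁/2)] = -0.0261;  Δφ = -0.0260 rad,  Δλ = +0.0808 rad
q = Δφ/Δψ = 0.9973
d = R·√(Δφ² + q²Δλ²) = 6366·0.08468 = 539 km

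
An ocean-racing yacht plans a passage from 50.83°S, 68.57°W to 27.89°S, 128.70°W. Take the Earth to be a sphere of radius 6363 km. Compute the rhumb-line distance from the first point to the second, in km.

Rhumb course C = atan2(Δλ, Δψ) with Δψ = ln[tan(π/4+φ₂/2)/tan(π/4+φ₁/2)] = +0.5262, Δλ = -1.0495 → C = 296.63°
d = R·|Δφ| / |cos C| = 6363·0.40038 / 0.44821 = 5684 km

5684 km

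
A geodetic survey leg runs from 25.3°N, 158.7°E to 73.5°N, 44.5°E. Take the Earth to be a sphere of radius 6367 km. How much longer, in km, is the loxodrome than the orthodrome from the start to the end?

Great circle: cos σ = sin φ₁ sin φ₂ + cos φ₁ cos φ₂ cos Δλ,  σ = 1.2614 rad → d_gc = 8031.2 km
Rhumb line: Δψ = +1.4744, q = Δφ/Δψ = 0.5706, d_rh = R√(Δφ²+q²Δλ²) = 9006.5 km
Excess = 9006.5 − 8031.2 = 975.3 ≈ 975 km

975 km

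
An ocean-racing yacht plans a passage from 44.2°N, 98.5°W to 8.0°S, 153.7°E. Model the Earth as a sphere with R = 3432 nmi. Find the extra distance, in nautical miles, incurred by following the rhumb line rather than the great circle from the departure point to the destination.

165 nmi

Great circle: cos σ = sin φ₁ sin φ₂ + cos φ₁ cos φ₂ cos Δλ,  σ = 1.8903 rad → d_gc = 6487.3 nmi
Rhumb line: Δψ = -1.0018, q = Δφ/Δψ = 0.9094, d_rh = R√(Δφ²+q²Δλ²) = 6652.6 nmi
Excess = 6652.6 − 6487.3 = 165.3 ≈ 165 nmi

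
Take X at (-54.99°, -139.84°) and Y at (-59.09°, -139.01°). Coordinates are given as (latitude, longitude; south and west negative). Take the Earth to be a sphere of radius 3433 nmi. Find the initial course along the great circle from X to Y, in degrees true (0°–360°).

174.1°

N = sin Δλ·cos φ₂ = +0.0074;  D = cos φ₁ sin φ₂ − sin φ₁ cos φ₂ cos Δλ = -0.0715
initial course = atan2(N, D) = 174.06°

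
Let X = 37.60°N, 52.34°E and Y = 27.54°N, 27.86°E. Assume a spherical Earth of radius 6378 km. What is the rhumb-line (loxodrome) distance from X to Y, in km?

Δψ = ln[tan(π/4+φ₂/2)/tan(π/4+φ₁/2)] = -0.2088;  Δφ = -0.1756 rad,  Δλ = -0.4273 rad
q = Δφ/Δψ = 0.8408
d = R·√(Δφ² + q²Δλ²) = 6378·0.39984 = 2550 km

2550 km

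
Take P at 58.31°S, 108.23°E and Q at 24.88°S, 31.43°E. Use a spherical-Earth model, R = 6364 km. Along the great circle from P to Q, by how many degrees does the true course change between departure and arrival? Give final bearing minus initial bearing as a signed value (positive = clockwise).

+57.6°

Initial bearing θ₁ = atan2(sin Δλ cos φ₂, cos φ₁ sin φ₂ − sin φ₁ cos φ₂ cos Δλ) = 267.10°
Final bearing θ₂ = (initial bearing from the destination back to the start) + 180° = 324.67°
Δθ = θ₂ − θ₁ = +57.6°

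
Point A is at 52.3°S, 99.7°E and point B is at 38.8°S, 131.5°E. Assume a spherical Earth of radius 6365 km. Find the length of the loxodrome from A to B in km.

2878 km

Δψ = ln[tan(π/4+φ₂/2)/tan(π/4+φ₁/2)] = +0.3389;  Δφ = +0.2356 rad,  Δλ = +0.5550 rad
q = Δφ/Δψ = 0.6953
d = R·√(Δφ² + q²Δλ²) = 6365·0.45213 = 2878 km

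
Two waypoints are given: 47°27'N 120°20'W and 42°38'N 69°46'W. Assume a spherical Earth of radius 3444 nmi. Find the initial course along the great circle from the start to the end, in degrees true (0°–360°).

78.7°

θ = atan2( sin Δλ·cos φ₂ ,  cos φ₁ sin φ₂ − sin φ₁ cos φ₂ cos Δλ )
  = atan2(+0.5682, +0.1138) = 78.68°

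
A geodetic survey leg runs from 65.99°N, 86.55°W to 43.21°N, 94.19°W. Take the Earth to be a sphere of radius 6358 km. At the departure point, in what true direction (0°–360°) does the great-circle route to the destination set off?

194.3°

N = sin Δλ·cos φ₂ = -0.0969;  D = cos φ₁ sin φ₂ − sin φ₁ cos φ₂ cos Δλ = -0.3813
initial course = atan2(N, D) = 194.26°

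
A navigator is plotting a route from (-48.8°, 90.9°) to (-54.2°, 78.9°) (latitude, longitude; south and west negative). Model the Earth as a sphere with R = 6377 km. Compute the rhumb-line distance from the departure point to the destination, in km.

1025 km

Rhumb course C = atan2(Δλ, Δψ) with Δψ = ln[tan(π/4+φ₂/2)/tan(π/4+φ₁/2)] = -0.1516, Δλ = -0.2094 → C = 234.10°
d = R·|Δφ| / |cos C| = 6377·0.09425 / 0.58643 = 1025 km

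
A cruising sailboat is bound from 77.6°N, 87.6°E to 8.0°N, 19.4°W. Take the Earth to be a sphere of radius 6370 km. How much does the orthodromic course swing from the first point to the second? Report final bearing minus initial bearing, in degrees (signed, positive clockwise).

Initial bearing θ₁ = atan2(sin Δλ cos φ₂, cos φ₁ sin φ₂ − sin φ₁ cos φ₂ cos Δλ) = 288.27°
Final bearing θ₂ = (initial bearing from the destination back to the start) + 180° = 191.88°
Δθ = θ₂ − θ₁ = -96.4°

-96.4°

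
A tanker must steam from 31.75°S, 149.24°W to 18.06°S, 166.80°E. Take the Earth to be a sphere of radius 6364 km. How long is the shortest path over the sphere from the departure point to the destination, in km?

Haversine: a = sin²(Δφ/2)+cos φ₁ cos φ₂ sin²(Δλ/2) = 0.12746;  σ = 2·atan2(√a,√(1−a))
σ = 41.834° → d = Rσ = 6364·0.73014 = 4647 km

4647 km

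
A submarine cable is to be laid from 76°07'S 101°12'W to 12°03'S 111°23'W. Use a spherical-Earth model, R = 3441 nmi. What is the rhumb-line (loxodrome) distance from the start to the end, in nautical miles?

3865 nmi

Rhumb course C = atan2(Δλ, Δψ) with Δψ = ln[tan(π/4+φ₂/2)/tan(π/4+φ₁/2)] = +1.8939, Δλ = -0.1777 → C = 354.64°
d = R·|Δφ| / |cos C| = 3441·1.11817 / 0.99563 = 3865 nmi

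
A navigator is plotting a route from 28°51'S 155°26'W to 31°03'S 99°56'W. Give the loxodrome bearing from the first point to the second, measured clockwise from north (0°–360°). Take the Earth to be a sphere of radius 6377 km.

92.6°

Δψ = ln[tan(π/4+φ₂/2)/tan(π/4+φ₁/2)] = -0.0443
Δλ = +0.9687 rad (taken the short way round)
course = atan2(Δλ, Δψ) = 92.62°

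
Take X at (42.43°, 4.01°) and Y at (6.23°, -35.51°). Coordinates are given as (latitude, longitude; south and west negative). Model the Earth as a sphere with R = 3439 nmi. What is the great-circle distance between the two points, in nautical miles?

cos σ = sin φ₁ sin φ₂ + cos φ₁ cos φ₂ cos Δλ
      = sin(42.43°)sin(6.23°) + cos(42.43°)cos(6.23°)cos(-39.52°) = 0.6392
σ = 50.266° → d = Rσ = 3439·0.87730 = 3017 nmi

3017 nmi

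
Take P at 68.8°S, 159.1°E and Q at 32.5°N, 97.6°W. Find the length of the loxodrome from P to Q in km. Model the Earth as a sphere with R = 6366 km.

14358 km

Δψ = ln[tan(π/4+φ₂/2)/tan(π/4+φ₁/2)] = +2.2762;  Δφ = +1.7680 rad,  Δλ = +1.8029 rad
q = Δφ/Δψ = 0.7767
d = R·√(Δφ² + q²Δλ²) = 6366·2.25544 = 14358 km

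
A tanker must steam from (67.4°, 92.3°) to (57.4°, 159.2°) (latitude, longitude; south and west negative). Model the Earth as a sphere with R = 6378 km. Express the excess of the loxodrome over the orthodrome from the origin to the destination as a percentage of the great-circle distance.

Great circle: σ = 0.5375 rad → d_gc = Rσ = 3428.2 km
Rhumb: Δφ = -0.1745, Δλ = +1.1676, Δψ = -0.3808, q = Δφ/Δψ = 0.4584 → d_rh = R√(Δφ²+q²Δλ²) = 3590.4 km
Excess = (3590.4 − 3428.2) / 3428.2 = 162.2 / 3428.2 = 4.73% ≈ 4.7%

4.7%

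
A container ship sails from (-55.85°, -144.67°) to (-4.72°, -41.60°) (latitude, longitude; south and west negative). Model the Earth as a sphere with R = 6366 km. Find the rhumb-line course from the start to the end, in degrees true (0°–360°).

Δψ = ln[tan(π/4+φ₂/2)/tan(π/4+φ₁/2)] = +1.0979
Δλ = +1.7989 rad (taken the short way round)
course = atan2(Δλ, Δψ) = 58.60°

58.6°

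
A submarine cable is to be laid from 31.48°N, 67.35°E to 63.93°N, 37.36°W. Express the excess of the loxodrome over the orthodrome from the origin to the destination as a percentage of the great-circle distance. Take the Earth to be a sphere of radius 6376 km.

9.5%

Great circle: σ = 1.1876 rad → d_gc = Rσ = 7572.0 km
Rhumb: Δφ = +0.5664, Δλ = -1.8275, Δψ = +0.8838, q = Δφ/Δψ = 0.6408 → d_rh = R√(Δφ²+q²Δλ²) = 8294.7 km
Excess = (8294.7 − 7572.0) / 7572.0 = 722.7 / 7572.0 = 9.54% ≈ 9.5%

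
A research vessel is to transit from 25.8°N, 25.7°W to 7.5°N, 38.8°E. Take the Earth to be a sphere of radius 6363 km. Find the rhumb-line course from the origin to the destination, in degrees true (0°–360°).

Meridional parts: M(φ₁)=+0.4663, M(φ₂)=+0.1313 → ΔM = -0.3351;  Δλ = +1.1257 rad
tan C = Δλ / ΔM = -3.3598 → C = 106.57°

106.6°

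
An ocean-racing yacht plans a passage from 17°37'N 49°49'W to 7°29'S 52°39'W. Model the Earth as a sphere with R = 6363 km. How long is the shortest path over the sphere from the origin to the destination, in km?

Haversine: a = sin²(Δφ/2)+cos φ₁ cos φ₂ sin²(Δλ/2) = 0.04779;  σ = 2·atan2(√a,√(1−a))
σ = 25.256° → d = Rσ = 6363·0.44079 = 2805 km

2805 km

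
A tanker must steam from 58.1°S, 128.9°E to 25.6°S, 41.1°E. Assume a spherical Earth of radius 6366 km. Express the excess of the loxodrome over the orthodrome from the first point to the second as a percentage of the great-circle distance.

Great circle: σ = 1.1755 rad → d_gc = Rσ = 7482.9 km
Rhumb: Δφ = +0.5672, Δλ = -1.5324, Δψ = +0.7900, q = Δφ/Δψ = 0.7180 → d_rh = R√(Δφ²+q²Δλ²) = 7880.4 km
Excess = (7880.4 − 7482.9) / 7482.9 = 397.5 / 7482.9 = 5.31% ≈ 5.3%

5.3%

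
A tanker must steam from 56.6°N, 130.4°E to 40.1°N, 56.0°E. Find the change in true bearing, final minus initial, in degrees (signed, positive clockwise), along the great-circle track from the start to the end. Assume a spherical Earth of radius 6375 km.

Initial bearing θ₁ = atan2(sin Δλ cos φ₂, cos φ₁ sin φ₂ − sin φ₁ cos φ₂ cos Δλ) = 283.94°
Final bearing θ₂ = (initial bearing from the destination back to the start) + 180° = 224.30°
Δθ = θ₂ − θ₁ = -59.6°

-59.6°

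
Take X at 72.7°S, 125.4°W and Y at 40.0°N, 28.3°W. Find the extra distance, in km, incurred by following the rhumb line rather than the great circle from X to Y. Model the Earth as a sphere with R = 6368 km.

434 km

Great circle: cos σ = sin φ₁ sin φ₂ + cos φ₁ cos φ₂ cos Δλ,  σ = 2.2677 rad → d_gc = 14440.9 km
Rhumb line: Δψ = +2.6459, q = Δφ/Δψ = 0.7434, d_rh = R√(Δφ²+q²Δλ²) = 14874.8 km
Excess = 14874.8 − 14440.9 = 433.9 ≈ 434 km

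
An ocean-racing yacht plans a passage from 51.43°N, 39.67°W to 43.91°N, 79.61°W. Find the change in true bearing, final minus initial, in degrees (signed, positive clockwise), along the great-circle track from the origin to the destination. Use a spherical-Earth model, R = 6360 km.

-30.1°

Initial bearing θ₁ = atan2(sin Δλ cos φ₂, cos φ₁ sin φ₂ − sin φ₁ cos φ₂ cos Δλ) = 270.07°
Final bearing θ₂ = (initial bearing from the destination back to the start) + 180° = 239.93°
Δθ = θ₂ − θ₁ = -30.1°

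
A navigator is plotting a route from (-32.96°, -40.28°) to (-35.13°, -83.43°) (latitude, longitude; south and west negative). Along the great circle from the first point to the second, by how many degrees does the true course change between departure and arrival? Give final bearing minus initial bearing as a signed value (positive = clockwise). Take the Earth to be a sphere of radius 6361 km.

+25.0°

At departure: θ₁ = atan2(sin Δλ cos φ₂, cos φ₁ sin φ₂ − sin φ₁ cos φ₂ cos Δλ) = 254.21°
At arrival: θ₂ = atan2(sin Δλ cos φ₁, −cos φ₂ sin φ₁ + sin φ₂ cos φ₁ cos Δλ) = 279.18°
Δθ = θ₂ − θ₁ = +25.0°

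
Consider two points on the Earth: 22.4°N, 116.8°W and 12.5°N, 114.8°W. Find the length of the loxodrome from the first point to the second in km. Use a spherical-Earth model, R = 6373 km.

1121 km

Rhumb course C = atan2(Δλ, Δψ) with Δψ = ln[tan(π/4+φ₂/2)/tan(π/4+φ₁/2)] = -0.1814, Δλ = +0.0349 → C = 169.11°
d = R·|Δφ| / |cos C| = 6373·0.17279 / 0.98198 = 1121 km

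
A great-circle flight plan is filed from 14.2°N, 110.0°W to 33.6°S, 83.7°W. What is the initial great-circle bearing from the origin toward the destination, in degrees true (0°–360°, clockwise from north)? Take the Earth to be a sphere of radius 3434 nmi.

N = sin Δλ·cos φ₂ = +0.3690;  D = cos φ₁ sin φ₂ − sin φ₁ cos φ₂ cos Δλ = -0.7197
initial course = atan2(N, D) = 152.85°

152.9°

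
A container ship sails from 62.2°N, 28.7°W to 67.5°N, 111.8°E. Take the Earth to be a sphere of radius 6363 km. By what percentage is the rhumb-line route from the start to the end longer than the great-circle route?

26.6%

Great circle: σ = 0.8237 rad → d_gc = Rσ = 5241.1 km
Rhumb: Δφ = +0.0925, Δλ = +2.4522, Δψ = +0.2184, q = Δφ/Δψ = 0.4235 → d_rh = R√(Δφ²+q²Δλ²) = 6633.5 km
Excess = (6633.5 − 5241.1) / 5241.1 = 1392.4 / 5241.1 = 26.57% ≈ 26.6%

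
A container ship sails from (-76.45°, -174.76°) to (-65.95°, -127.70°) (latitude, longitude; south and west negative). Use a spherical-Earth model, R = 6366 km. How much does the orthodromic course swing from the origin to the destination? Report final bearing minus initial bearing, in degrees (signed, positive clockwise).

-45.0°

At departure: θ₁ = atan2(sin Δλ cos φ₂, cos φ₁ sin φ₂ − sin φ₁ cos φ₂ cos Δλ) = 79.38°
At arrival: θ₂ = atan2(sin Δλ cos φ₁, −cos φ₂ sin φ₁ + sin φ₂ cos φ₁ cos Δλ) = 34.41°
Δθ = θ₂ − θ₁ = -45.0°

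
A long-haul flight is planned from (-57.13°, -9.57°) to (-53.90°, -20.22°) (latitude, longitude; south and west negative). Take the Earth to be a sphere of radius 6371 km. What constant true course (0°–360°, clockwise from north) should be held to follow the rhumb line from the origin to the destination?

Δψ = ln[tan(π/4+φ₂/2)/tan(π/4+φ₁/2)] = +0.0996
Δλ = -0.1859 rad (taken the short way round)
course = atan2(Δλ, Δψ) = 298.19°

298.2°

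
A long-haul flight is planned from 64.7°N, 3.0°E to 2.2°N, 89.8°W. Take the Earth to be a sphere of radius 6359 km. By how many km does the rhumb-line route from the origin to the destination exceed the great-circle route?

476 km

Great circle: cos σ = sin φ₁ sin φ₂ + cos φ₁ cos φ₂ cos Δλ,  σ = 1.5570 rad → d_gc = 9900.7 km
Rhumb line: Δψ = -1.4557, q = Δφ/Δψ = 0.7493, d_rh = R√(Δφ²+q²Δλ²) = 10376.9 km
Excess = 10376.9 − 9900.7 = 476.2 ≈ 476 km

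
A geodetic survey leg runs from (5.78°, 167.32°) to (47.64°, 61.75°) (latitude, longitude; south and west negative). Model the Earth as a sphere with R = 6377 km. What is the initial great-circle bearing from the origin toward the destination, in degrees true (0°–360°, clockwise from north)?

319.3°

θ = atan2( sin Δλ·cos φ₂ ,  cos φ₁ sin φ₂ − sin φ₁ cos φ₂ cos Δλ )
  = atan2(-0.6491, +0.7534) = 319.25°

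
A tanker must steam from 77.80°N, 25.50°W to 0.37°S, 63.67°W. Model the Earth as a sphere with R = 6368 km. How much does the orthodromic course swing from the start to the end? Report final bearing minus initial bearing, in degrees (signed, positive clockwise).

-31.2°

At departure: θ₁ = atan2(sin Δλ cos φ₂, cos φ₁ sin φ₂ − sin φ₁ cos φ₂ cos Δλ) = 218.76°
At arrival: θ₂ = atan2(sin Δλ cos φ₁, −cos φ₂ sin φ₁ + sin φ₂ cos φ₁ cos Δλ) = 187.60°
Δθ = θ₂ − θ₁ = -31.2°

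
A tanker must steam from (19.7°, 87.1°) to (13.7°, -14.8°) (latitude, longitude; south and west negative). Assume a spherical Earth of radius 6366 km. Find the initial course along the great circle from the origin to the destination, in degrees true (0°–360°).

θ = atan2( sin Δλ·cos φ₂ ,  cos φ₁ sin φ₂ − sin φ₁ cos φ₂ cos Δλ )
  = atan2(-0.9507, +0.2905) = 286.99°

287.0°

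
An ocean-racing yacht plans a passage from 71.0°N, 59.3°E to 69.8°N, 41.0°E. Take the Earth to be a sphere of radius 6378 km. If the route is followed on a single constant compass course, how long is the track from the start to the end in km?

Rhumb course C = atan2(Δλ, Δψ) with Δψ = ln[tan(π/4+φ₂/2)/tan(π/4+φ₁/2)] = -0.0625, Δλ = -0.3194 → C = 258.94°
d = R·|Δφ| / |cos C| = 6378·0.02094 / 0.19190 = 696 km

696 km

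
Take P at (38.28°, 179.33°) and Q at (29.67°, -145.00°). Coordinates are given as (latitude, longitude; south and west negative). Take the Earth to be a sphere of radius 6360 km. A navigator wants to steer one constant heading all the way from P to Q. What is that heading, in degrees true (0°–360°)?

Δψ = ln[tan(π/4+φ₂/2)/tan(π/4+φ₁/2)] = -0.1815
Δλ = +0.6226 rad (taken the short way round)
course = atan2(Δλ, Δψ) = 106.26°

106.3°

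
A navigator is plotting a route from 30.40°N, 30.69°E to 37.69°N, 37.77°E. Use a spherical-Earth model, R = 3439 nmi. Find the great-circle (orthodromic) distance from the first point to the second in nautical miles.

cos σ = sin φ₁ sin φ₂ + cos φ₁ cos φ₂ cos Δλ
      = sin(30.40°)sin(37.69°) + cos(30.40°)cos(37.69°)cos(7.08°) = 0.9867
σ = 9.351° → d = Rσ = 3439·0.16320 = 561 nmi

561 nmi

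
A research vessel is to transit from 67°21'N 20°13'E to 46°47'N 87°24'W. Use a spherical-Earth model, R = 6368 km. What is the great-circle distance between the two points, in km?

5962 km

Haversine: a = sin²(Δφ/2)+cos φ₁ cos φ₂ sin²(Δλ/2) = 0.20362;  σ = 2·atan2(√a,√(1−a))
σ = 53.647° → d = Rσ = 6368·0.93632 = 5962 km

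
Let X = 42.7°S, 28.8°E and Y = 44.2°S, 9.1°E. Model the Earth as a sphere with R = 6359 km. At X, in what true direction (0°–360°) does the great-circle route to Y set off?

257.3°

N = sin Δλ·cos φ₂ = -0.2417;  D = cos φ₁ sin φ₂ − sin φ₁ cos φ₂ cos Δλ = -0.0546
initial course = atan2(N, D) = 257.26°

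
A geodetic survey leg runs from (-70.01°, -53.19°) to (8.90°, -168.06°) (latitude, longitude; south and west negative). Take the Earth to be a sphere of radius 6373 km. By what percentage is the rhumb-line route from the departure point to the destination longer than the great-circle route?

7.8%

Great circle: σ = 1.8623 rad → d_gc = Rσ = 11868.7 km
Rhumb: Δφ = +1.3772, Δλ = -2.0049, Δψ = +1.8919, q = Δφ/Δψ = 0.7280 → d_rh = R√(Δφ²+q²Δλ²) = 12788.7 km
Excess = (12788.7 − 11868.7) / 11868.7 = 920.0 / 11868.7 = 7.751% ≈ 7.8%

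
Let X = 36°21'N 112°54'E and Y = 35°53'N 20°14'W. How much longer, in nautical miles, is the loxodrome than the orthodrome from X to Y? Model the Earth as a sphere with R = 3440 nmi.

713 nmi

Great circle: cos σ = sin φ₁ sin φ₂ + cos φ₁ cos φ₂ cos Δλ,  σ = 1.6697 rad → d_gc = 5743.8 nmi
Rhumb line: Δψ = -0.0101, q = Δφ/Δψ = 0.8078, d_rh = R√(Δφ²+q²Δλ²) = 6457.1 nmi
Excess = 6457.1 − 5743.8 = 713.3 ≈ 713 nmi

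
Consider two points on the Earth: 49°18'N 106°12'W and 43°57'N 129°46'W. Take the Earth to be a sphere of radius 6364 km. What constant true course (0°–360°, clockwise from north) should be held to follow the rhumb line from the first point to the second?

251.7°

Meridional parts: M(φ₁)=+0.9918, M(φ₂)=+0.8557 → ΔM = -0.1361;  Δλ = -0.4113 rad
tan C = Δλ / ΔM = +3.0216 → C = 251.69°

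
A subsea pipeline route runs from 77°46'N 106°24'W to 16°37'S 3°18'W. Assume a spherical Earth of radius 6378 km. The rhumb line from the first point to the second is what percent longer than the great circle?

6.3%

Great circle: σ = 1.9023 rad → d_gc = Rσ = 12133.1 km
Rhumb: Δφ = -1.6473, Δλ = +1.7994, Δψ = -2.5276, q = Δφ/Δψ = 0.6517 → d_rh = R√(Δφ²+q²Δλ²) = 12897.0 km
Excess = (12897.0 − 12133.1) / 12133.1 = 763.9 / 12133.1 = 6.30% ≈ 6.3%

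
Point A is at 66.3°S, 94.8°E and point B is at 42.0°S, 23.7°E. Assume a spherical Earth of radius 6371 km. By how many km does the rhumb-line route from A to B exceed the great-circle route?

Great circle: cos σ = sin φ₁ sin φ₂ + cos φ₁ cos φ₂ cos Δλ,  σ = 0.7821 rad → d_gc = 4982.6 km
Rhumb line: Δψ = +0.7523, q = Δφ/Δψ = 0.5637, d_rh = R√(Δφ²+q²Δλ²) = 5212.0 km
Excess = 5212.0 − 4982.6 = 229.4 ≈ 229 km

229 km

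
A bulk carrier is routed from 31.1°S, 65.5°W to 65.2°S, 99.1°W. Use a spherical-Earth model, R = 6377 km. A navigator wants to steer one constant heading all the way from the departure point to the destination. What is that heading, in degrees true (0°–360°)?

Meridional parts: M(φ₁)=-0.5716, M(φ₂)=-1.5147 → ΔM = -0.9431;  Δλ = -0.5864 rad
tan C = Δλ / ΔM = +0.6218 → C = 211.87°

211.9°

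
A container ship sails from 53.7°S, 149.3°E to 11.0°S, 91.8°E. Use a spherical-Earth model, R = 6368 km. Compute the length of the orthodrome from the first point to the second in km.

cos σ = sin φ₁ sin φ₂ + cos φ₁ cos φ₂ cos Δλ
      = sin(-53.70°)sin(-11.00°) + cos(-53.70°)cos(-11.00°)cos(-57.50°) = 0.4660
σ = 62.224° → d = Rσ = 6368·1.08601 = 6916 km

6916 km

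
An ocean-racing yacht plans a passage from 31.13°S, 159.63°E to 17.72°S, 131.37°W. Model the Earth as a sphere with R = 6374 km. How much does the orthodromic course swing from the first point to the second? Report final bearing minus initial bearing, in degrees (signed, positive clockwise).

-31.9°

Initial bearing θ₁ = atan2(sin Δλ cos φ₂, cos φ₁ sin φ₂ − sin φ₁ cos φ₂ cos Δλ) = 95.40°
Final bearing θ₂ = (initial bearing from the destination back to the start) + 180° = 63.46°
Δθ = θ₂ − θ₁ = -31.9°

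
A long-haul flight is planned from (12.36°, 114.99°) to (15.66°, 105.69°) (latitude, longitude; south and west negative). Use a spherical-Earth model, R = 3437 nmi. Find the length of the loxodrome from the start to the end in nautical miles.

576 nmi

Δψ = ln[tan(π/4+φ₂/2)/tan(π/4+φ₁/2)] = +0.0594;  Δφ = +0.0576 rad,  Δλ = -0.1623 rad
q = Δφ/Δψ = 0.9701
d = R·√(Δφ² + q²Δλ²) = 3437·0.16767 = 576 nmi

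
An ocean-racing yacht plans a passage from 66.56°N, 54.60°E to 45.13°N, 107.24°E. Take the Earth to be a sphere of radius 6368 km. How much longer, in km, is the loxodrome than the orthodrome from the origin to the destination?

Great circle: cos σ = sin φ₁ sin φ₂ + cos φ₁ cos φ₂ cos Δλ,  σ = 0.6085 rad → d_gc = 3874.7 km
Rhumb line: Δψ = -0.6883, q = Δφ/Δψ = 0.5434, d_rh = R√(Δφ²+q²Δλ²) = 3972.6 km
Excess = 3972.6 − 3874.7 = 97.9 ≈ 98 km

98 km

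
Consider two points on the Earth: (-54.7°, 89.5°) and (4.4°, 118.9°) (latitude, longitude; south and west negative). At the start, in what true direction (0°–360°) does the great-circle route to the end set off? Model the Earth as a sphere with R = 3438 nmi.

33.0°

θ = atan2( sin Δλ·cos φ₂ ,  cos φ₁ sin φ₂ − sin φ₁ cos φ₂ cos Δλ )
  = atan2(+0.4895, +0.7533) = 33.01°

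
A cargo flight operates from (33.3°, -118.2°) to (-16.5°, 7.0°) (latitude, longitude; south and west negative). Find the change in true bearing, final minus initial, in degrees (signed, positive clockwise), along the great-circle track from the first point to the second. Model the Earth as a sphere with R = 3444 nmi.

+34.5°

Initial bearing θ₁ = atan2(sin Δλ cos φ₂, cos φ₁ sin φ₂ − sin φ₁ cos φ₂ cos Δλ) = 85.18°
Final bearing θ₂ = (initial bearing from the destination back to the start) + 180° = 119.70°
Δθ = θ₂ − θ₁ = +34.5°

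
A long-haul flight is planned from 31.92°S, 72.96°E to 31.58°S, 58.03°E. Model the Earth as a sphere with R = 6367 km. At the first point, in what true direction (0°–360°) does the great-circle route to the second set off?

267.6°

θ = atan2( sin Δλ·cos φ₂ ,  cos φ₁ sin φ₂ − sin φ₁ cos φ₂ cos Δλ )
  = atan2(-0.2195, -0.0093) = 267.58°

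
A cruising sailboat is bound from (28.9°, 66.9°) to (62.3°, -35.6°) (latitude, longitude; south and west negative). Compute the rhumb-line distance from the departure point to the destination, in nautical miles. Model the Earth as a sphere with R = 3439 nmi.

Rhumb course C = atan2(Δλ, Δψ) with Δψ = ln[tan(π/4+φ₂/2)/tan(π/4+φ₁/2)] = +0.8729, Δλ = -1.7890 → C = 296.01°
d = R·|Δφ| / |cos C| = 3439·0.58294 / 0.43853 = 4571 nmi

4571 nmi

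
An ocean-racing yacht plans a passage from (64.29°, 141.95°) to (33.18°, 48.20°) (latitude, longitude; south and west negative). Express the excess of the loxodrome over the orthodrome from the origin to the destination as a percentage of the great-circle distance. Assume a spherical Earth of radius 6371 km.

7.5%

Great circle: σ = 1.0822 rad → d_gc = Rσ = 6895.0 km
Rhumb: Δφ = -0.5430, Δλ = -1.6362, Δψ = -0.8630, q = Δφ/Δψ = 0.6291 → d_rh = R√(Δφ²+q²Δλ²) = 7414.9 km
Excess = (7414.9 − 6895.0) / 6895.0 = 519.9 / 6895.0 = 7.54% ≈ 7.5%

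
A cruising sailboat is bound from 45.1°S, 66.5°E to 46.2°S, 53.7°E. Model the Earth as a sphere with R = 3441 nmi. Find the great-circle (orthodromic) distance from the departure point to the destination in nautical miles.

cos σ = sin φ₁ sin φ₂ + cos φ₁ cos φ₂ cos Δλ
      = sin(-45.10°)sin(-46.20°) + cos(-45.10°)cos(-46.20°)cos(-12.80°) = 0.9877
σ = 9.005° → d = Rσ = 3441·0.15717 = 541 nmi

541 nmi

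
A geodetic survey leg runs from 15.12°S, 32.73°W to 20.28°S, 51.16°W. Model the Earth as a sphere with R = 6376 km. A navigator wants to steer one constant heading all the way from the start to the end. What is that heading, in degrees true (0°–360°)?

253.6°

Meridional parts: M(φ₁)=-0.2670, M(φ₂)=-0.3616 → ΔM = -0.0946;  Δλ = -0.3217 rad
tan C = Δλ / ΔM = +3.4012 → C = 253.62°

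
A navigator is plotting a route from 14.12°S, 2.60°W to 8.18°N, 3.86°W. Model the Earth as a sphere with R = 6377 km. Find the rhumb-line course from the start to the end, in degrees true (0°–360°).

356.8°

Meridional parts: M(φ₁)=-0.2490, M(φ₂)=+0.1433 → ΔM = +0.3922;  Δλ = -0.0220 rad
tan C = Δλ / ΔM = -0.0561 → C = 356.79°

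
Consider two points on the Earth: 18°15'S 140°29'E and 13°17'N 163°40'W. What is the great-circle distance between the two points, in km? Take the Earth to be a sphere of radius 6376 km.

cos σ = sin φ₁ sin φ₂ + cos φ₁ cos φ₂ cos Δλ
      = sin(-18.25°)sin(13.28°) + cos(-18.25°)cos(13.28°)cos(55.85°) = 0.4469
σ = 63.455° → d = Rσ = 6376·1.10749 = 7061 km

7061 km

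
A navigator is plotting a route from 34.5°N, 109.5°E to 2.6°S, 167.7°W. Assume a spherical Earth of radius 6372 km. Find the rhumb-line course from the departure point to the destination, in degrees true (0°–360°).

Δψ = ln[tan(π/4+φ₂/2)/tan(π/4+φ₁/2)] = -0.6876
Δλ = +1.4451 rad (taken the short way round)
course = atan2(Δλ, Δψ) = 115.45°

115.4°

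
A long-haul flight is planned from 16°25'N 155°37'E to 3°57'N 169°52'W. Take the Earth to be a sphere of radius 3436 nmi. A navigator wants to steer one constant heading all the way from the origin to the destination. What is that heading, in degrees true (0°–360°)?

Meridional parts: M(φ₁)=+0.2905, M(φ₂)=+0.0690 → ΔM = -0.2215;  Δλ = +0.6024 rad
tan C = Δλ / ΔM = -2.7194 → C = 110.19°

110.2°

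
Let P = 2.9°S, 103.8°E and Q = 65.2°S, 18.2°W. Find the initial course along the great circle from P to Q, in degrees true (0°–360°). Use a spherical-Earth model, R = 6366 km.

201.2°

N = sin Δλ·cos φ₂ = -0.3557;  D = cos φ₁ sin φ₂ − sin φ₁ cos φ₂ cos Δλ = -0.9179
initial course = atan2(N, D) = 201.18°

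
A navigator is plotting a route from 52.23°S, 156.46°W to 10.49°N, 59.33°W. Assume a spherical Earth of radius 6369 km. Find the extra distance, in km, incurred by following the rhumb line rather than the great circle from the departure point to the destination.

298 km

Great circle: cos σ = sin φ₁ sin φ₂ + cos φ₁ cos φ₂ cos Δλ,  σ = 1.7912 rad → d_gc = 11408.5 km
Rhumb line: Δψ = +1.2568, q = Δφ/Δψ = 0.8710, d_rh = R√(Δφ²+q²Δλ²) = 11706.6 km
Excess = 11706.6 − 11408.5 = 298.1 ≈ 298 km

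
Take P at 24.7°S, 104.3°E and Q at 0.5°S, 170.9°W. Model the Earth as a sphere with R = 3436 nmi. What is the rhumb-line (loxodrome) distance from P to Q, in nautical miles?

5132 nmi

Δψ = ln[tan(π/4+φ₂/2)/tan(π/4+φ₁/2)] = +0.4364;  Δφ = +0.4224 rad,  Δλ = +1.4800 rad
q = Δφ/Δψ = 0.9679
d = R·√(Δφ² + q²Δλ²) = 3436·1.49350 = 5132 nmi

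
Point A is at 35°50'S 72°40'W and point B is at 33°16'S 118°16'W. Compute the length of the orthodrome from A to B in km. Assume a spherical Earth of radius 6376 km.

Haversine: a = sin²(Δφ/2)+cos φ₁ cos φ₂ sin²(Δλ/2) = 0.10230;  σ = 2·atan2(√a,√(1−a))
σ = 37.306° → d = Rσ = 6376·0.65112 = 4152 km

4152 km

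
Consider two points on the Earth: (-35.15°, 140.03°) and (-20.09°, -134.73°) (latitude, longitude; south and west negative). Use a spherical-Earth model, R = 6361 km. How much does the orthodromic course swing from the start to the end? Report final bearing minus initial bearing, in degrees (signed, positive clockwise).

Initial bearing θ₁ = atan2(sin Δλ cos φ₂, cos φ₁ sin φ₂ − sin φ₁ cos φ₂ cos Δλ) = 104.15°
Final bearing θ₂ = (initial bearing from the destination back to the start) + 180° = 57.59°
Δθ = θ₂ − θ₁ = -46.6°

-46.6°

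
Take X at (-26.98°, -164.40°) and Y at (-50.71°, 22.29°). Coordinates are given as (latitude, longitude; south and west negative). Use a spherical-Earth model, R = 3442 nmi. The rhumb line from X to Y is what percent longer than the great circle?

32.1%

Great circle: σ = 1.7817 rad → d_gc = Rσ = 6132.7 nmi
Rhumb: Δφ = -0.4142, Δλ = -3.0248, Δψ = -0.5408, q = Δφ/Δψ = 0.7659 → d_rh = R√(Δφ²+q²Δλ²) = 8100.2 nmi
Excess = (8100.2 − 6132.7) / 6132.7 = 1967.5 / 6132.7 = 32.08% ≈ 32.1%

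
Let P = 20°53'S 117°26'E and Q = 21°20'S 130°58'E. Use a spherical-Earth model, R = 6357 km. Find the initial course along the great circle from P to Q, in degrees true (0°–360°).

N = sin Δλ·cos φ₂ = +0.2180;  D = cos φ₁ sin φ₂ − sin φ₁ cos φ₂ cos Δλ = -0.0171
initial course = atan2(N, D) = 94.48°

94.5°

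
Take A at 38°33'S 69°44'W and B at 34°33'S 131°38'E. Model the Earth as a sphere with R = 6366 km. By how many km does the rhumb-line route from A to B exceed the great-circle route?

2575 km

Great circle: cos σ = sin φ₁ sin φ₂ + cos φ₁ cos φ₂ cos Δλ,  σ = 1.8198 rad → d_gc = 11584.8 km
Rhumb line: Δψ = +0.0869, q = Δφ/Δψ = 0.8030, d_rh = R√(Δφ²+q²Δλ²) = 14160.1 km
Excess = 14160.1 − 11584.8 = 2575.3 ≈ 2575 km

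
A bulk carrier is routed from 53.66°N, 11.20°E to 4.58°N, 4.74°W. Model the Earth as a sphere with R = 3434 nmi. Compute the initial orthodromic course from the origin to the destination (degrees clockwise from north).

θ = atan2( sin Δλ·cos φ₂ ,  cos φ₁ sin φ₂ − sin φ₁ cos φ₂ cos Δλ )
  = atan2(-0.2738, -0.7248) = 200.69°

200.7°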